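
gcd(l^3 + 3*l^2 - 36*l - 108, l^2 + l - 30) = l + 6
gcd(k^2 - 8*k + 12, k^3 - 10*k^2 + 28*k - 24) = k^2 - 8*k + 12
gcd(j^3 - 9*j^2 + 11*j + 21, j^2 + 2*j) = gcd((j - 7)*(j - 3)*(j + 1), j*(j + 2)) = 1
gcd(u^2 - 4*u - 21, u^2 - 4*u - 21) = u^2 - 4*u - 21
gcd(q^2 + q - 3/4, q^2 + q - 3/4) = q^2 + q - 3/4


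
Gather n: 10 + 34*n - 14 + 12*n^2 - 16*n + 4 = 12*n^2 + 18*n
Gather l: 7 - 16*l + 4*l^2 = 4*l^2 - 16*l + 7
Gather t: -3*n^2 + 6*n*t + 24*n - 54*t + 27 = -3*n^2 + 24*n + t*(6*n - 54) + 27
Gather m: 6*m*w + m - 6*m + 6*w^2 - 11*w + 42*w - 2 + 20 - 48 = m*(6*w - 5) + 6*w^2 + 31*w - 30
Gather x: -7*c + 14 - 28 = -7*c - 14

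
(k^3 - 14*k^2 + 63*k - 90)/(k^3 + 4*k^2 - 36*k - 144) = (k^2 - 8*k + 15)/(k^2 + 10*k + 24)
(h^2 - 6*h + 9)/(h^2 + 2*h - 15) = (h - 3)/(h + 5)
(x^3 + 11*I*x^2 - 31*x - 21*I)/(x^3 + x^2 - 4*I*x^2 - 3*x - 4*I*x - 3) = (x^3 + 11*I*x^2 - 31*x - 21*I)/(x^3 + x^2*(1 - 4*I) - x*(3 + 4*I) - 3)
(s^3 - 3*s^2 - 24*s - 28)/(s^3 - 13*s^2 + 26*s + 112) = (s + 2)/(s - 8)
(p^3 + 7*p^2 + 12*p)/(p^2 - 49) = p*(p^2 + 7*p + 12)/(p^2 - 49)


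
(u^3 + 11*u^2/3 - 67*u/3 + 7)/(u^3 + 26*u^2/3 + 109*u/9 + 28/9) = 3*(3*u^2 - 10*u + 3)/(9*u^2 + 15*u + 4)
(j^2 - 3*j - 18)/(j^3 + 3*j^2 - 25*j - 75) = (j - 6)/(j^2 - 25)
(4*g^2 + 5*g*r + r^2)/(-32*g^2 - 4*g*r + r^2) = (g + r)/(-8*g + r)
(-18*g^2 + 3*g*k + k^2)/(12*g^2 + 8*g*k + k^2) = (-3*g + k)/(2*g + k)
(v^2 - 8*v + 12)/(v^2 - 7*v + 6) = (v - 2)/(v - 1)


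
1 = 1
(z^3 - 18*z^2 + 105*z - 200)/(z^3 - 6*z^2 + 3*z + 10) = (z^2 - 13*z + 40)/(z^2 - z - 2)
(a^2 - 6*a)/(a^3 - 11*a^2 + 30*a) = 1/(a - 5)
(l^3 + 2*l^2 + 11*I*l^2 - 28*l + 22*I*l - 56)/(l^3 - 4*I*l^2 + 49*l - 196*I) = (l^2 + l*(2 + 4*I) + 8*I)/(l^2 - 11*I*l - 28)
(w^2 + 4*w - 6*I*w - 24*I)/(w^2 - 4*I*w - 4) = (w^2 + w*(4 - 6*I) - 24*I)/(w^2 - 4*I*w - 4)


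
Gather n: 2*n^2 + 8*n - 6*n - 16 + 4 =2*n^2 + 2*n - 12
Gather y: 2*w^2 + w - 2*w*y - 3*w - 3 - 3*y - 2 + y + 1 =2*w^2 - 2*w + y*(-2*w - 2) - 4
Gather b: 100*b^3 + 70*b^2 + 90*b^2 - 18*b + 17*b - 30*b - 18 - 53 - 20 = 100*b^3 + 160*b^2 - 31*b - 91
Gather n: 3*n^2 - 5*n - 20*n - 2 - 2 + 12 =3*n^2 - 25*n + 8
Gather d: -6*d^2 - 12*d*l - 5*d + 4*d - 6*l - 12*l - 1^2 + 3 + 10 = -6*d^2 + d*(-12*l - 1) - 18*l + 12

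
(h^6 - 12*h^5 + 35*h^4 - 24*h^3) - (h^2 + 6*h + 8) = h^6 - 12*h^5 + 35*h^4 - 24*h^3 - h^2 - 6*h - 8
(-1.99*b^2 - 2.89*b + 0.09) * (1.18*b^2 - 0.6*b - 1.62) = -2.3482*b^4 - 2.2162*b^3 + 5.064*b^2 + 4.6278*b - 0.1458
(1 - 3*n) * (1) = 1 - 3*n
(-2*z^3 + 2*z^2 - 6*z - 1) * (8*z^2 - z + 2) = -16*z^5 + 18*z^4 - 54*z^3 + 2*z^2 - 11*z - 2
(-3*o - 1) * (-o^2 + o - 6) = 3*o^3 - 2*o^2 + 17*o + 6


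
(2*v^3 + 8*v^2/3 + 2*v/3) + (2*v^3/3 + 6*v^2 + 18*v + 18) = 8*v^3/3 + 26*v^2/3 + 56*v/3 + 18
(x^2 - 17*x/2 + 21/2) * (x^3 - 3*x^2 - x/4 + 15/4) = x^5 - 23*x^4/2 + 143*x^3/4 - 205*x^2/8 - 69*x/2 + 315/8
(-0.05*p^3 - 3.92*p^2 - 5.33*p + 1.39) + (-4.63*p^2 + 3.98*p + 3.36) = -0.05*p^3 - 8.55*p^2 - 1.35*p + 4.75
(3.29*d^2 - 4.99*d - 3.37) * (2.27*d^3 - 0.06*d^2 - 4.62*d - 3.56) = 7.4683*d^5 - 11.5247*d^4 - 22.5503*d^3 + 11.5436*d^2 + 33.3338*d + 11.9972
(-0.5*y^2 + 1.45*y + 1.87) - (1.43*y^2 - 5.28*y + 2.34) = -1.93*y^2 + 6.73*y - 0.47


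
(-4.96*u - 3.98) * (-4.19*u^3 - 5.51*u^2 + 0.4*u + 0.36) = 20.7824*u^4 + 44.0058*u^3 + 19.9458*u^2 - 3.3776*u - 1.4328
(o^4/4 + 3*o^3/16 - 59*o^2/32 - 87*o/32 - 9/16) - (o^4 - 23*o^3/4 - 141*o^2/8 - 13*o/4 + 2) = -3*o^4/4 + 95*o^3/16 + 505*o^2/32 + 17*o/32 - 41/16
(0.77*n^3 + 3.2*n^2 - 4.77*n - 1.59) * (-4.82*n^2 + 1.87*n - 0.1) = -3.7114*n^5 - 13.9841*n^4 + 28.8984*n^3 - 1.5761*n^2 - 2.4963*n + 0.159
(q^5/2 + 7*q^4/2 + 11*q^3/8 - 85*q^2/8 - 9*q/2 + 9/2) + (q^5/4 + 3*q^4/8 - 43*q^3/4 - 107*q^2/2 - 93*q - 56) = 3*q^5/4 + 31*q^4/8 - 75*q^3/8 - 513*q^2/8 - 195*q/2 - 103/2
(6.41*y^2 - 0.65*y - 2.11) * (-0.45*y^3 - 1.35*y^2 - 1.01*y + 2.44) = -2.8845*y^5 - 8.361*y^4 - 4.6471*y^3 + 19.1454*y^2 + 0.5451*y - 5.1484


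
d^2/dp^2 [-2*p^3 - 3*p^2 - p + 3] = -12*p - 6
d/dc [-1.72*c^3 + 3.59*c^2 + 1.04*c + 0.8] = -5.16*c^2 + 7.18*c + 1.04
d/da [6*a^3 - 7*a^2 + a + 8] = 18*a^2 - 14*a + 1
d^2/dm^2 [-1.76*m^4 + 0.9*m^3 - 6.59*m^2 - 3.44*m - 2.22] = -21.12*m^2 + 5.4*m - 13.18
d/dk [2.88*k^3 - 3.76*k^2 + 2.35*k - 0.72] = 8.64*k^2 - 7.52*k + 2.35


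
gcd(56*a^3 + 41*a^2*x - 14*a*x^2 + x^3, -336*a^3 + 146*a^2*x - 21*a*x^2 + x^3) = 56*a^2 - 15*a*x + x^2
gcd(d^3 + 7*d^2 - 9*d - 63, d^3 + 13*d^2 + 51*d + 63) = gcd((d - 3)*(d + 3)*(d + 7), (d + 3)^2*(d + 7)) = d^2 + 10*d + 21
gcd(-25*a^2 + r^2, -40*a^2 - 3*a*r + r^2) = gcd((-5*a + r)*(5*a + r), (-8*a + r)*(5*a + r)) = 5*a + r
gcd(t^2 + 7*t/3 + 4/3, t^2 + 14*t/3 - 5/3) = 1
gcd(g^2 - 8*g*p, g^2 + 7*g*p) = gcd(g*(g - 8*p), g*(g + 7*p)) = g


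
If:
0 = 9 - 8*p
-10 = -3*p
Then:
No Solution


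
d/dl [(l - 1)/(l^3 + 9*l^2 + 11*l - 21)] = 2*(-l - 5)/(l^4 + 20*l^3 + 142*l^2 + 420*l + 441)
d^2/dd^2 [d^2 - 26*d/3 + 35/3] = 2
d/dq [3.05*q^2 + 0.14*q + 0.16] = 6.1*q + 0.14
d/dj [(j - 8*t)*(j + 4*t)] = 2*j - 4*t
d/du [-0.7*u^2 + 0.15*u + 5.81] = 0.15 - 1.4*u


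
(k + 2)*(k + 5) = k^2 + 7*k + 10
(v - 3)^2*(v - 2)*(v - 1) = v^4 - 9*v^3 + 29*v^2 - 39*v + 18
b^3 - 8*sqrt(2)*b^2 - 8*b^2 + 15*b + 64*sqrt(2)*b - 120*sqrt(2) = (b - 5)*(b - 3)*(b - 8*sqrt(2))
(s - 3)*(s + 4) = s^2 + s - 12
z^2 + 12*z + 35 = (z + 5)*(z + 7)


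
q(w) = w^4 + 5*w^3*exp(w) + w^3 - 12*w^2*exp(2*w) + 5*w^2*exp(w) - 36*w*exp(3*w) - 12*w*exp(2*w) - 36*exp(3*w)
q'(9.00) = -593922589122733.77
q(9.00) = -191608246558535.91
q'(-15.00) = -12825.00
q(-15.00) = 47250.00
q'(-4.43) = -289.95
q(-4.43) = 294.16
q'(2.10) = -215187.41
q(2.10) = -65396.85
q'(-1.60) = -5.36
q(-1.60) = 0.62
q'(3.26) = -9045371.54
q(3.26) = -2817933.01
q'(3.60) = -26762859.26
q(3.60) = -8372892.53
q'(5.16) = -3731883242.71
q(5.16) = -1182978858.06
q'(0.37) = -617.16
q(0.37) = -160.98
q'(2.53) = -867644.58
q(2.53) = -266817.77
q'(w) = 5*w^3*exp(w) + 4*w^3 - 24*w^2*exp(2*w) + 20*w^2*exp(w) + 3*w^2 - 108*w*exp(3*w) - 48*w*exp(2*w) + 10*w*exp(w) - 144*exp(3*w) - 12*exp(2*w)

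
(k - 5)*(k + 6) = k^2 + k - 30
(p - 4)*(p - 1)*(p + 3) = p^3 - 2*p^2 - 11*p + 12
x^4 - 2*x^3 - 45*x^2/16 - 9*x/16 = x*(x - 3)*(x + 1/4)*(x + 3/4)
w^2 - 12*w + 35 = (w - 7)*(w - 5)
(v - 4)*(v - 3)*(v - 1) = v^3 - 8*v^2 + 19*v - 12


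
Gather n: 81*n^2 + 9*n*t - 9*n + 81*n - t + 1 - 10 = 81*n^2 + n*(9*t + 72) - t - 9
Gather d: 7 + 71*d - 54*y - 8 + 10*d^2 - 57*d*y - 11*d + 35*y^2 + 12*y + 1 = 10*d^2 + d*(60 - 57*y) + 35*y^2 - 42*y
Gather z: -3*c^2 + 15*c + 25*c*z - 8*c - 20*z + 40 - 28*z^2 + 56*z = -3*c^2 + 7*c - 28*z^2 + z*(25*c + 36) + 40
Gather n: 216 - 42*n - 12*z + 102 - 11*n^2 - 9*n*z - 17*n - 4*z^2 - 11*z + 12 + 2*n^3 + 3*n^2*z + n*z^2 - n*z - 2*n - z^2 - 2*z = 2*n^3 + n^2*(3*z - 11) + n*(z^2 - 10*z - 61) - 5*z^2 - 25*z + 330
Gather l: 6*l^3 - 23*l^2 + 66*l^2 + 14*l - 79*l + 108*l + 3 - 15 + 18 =6*l^3 + 43*l^2 + 43*l + 6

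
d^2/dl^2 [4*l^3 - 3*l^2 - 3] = 24*l - 6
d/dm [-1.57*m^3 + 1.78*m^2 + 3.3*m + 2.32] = -4.71*m^2 + 3.56*m + 3.3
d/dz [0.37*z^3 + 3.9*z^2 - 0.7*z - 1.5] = 1.11*z^2 + 7.8*z - 0.7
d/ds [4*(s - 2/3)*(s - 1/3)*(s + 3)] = 12*s^2 + 16*s - 100/9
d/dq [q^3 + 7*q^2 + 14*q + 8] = 3*q^2 + 14*q + 14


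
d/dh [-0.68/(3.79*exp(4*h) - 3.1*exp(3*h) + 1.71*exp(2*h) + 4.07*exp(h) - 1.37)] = (10.3088*exp(3*h) - 6.324*exp(2*h) + 2.3256*exp(h) + 2.7676)*exp(h)/(3.79*exp(4*h) - 3.1*exp(3*h) + 1.71*exp(2*h) + 4.07*exp(h) - 1.37)^2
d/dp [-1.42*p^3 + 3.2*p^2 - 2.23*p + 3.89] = -4.26*p^2 + 6.4*p - 2.23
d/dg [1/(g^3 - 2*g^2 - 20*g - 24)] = (-3*g^2 + 4*g + 20)/(-g^3 + 2*g^2 + 20*g + 24)^2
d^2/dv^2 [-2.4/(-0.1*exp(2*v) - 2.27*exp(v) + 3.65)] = (2.4*(0.2*exp(v) + 2.27)*(0.4*exp(v) + 4.54)*exp(v) - (0.96*exp(v) + 5.448)*(0.1*exp(2*v) + 2.27*exp(v) - 3.65))*exp(v)/(0.1*exp(2*v) + 2.27*exp(v) - 3.65)^3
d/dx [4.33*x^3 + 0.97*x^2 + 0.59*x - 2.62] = 12.99*x^2 + 1.94*x + 0.59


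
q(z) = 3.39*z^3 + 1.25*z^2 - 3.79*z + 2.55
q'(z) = 10.17*z^2 + 2.5*z - 3.79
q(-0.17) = 3.21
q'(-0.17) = -3.92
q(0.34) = 1.54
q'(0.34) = -1.76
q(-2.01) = -12.31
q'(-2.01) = 32.27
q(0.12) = 2.12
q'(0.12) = -3.34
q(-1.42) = 0.75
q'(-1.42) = 13.17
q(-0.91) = 4.48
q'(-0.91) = 2.36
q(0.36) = 1.51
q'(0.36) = -1.57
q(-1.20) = 3.04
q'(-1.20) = 7.85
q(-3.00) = -66.36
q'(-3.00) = 80.24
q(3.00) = 93.96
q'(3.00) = 95.24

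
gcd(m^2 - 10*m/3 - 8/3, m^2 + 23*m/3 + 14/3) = m + 2/3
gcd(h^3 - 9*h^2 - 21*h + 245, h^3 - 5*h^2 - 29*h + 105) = h^2 - 2*h - 35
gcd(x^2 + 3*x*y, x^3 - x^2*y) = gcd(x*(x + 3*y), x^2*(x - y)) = x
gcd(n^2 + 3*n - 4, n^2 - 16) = n + 4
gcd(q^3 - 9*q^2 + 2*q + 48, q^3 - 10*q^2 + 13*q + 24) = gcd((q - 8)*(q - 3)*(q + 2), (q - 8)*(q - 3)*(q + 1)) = q^2 - 11*q + 24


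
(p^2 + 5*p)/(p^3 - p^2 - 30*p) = 1/(p - 6)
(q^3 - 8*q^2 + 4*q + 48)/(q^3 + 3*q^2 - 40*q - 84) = (q - 4)/(q + 7)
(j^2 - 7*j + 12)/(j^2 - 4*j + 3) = (j - 4)/(j - 1)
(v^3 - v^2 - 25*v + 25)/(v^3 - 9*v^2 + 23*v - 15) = (v + 5)/(v - 3)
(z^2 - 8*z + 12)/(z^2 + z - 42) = (z - 2)/(z + 7)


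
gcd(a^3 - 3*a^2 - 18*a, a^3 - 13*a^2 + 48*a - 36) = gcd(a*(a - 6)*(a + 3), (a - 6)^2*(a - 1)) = a - 6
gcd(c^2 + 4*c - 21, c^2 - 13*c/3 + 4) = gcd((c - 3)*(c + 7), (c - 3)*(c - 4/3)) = c - 3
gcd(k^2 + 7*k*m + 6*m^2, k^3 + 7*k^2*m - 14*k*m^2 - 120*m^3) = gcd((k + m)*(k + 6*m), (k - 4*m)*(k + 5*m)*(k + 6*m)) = k + 6*m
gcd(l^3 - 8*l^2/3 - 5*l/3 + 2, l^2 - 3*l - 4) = l + 1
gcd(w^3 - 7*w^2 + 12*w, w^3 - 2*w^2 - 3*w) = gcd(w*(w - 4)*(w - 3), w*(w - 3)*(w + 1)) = w^2 - 3*w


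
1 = 1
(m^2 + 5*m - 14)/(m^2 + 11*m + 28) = (m - 2)/(m + 4)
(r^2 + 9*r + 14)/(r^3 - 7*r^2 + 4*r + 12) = (r^2 + 9*r + 14)/(r^3 - 7*r^2 + 4*r + 12)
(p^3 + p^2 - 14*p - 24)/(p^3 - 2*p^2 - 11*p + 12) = (p + 2)/(p - 1)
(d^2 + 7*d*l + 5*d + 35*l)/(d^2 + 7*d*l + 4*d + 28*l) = (d + 5)/(d + 4)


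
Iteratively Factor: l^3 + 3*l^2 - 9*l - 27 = (l + 3)*(l^2 - 9) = (l - 3)*(l + 3)*(l + 3)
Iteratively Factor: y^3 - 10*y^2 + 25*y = (y - 5)*(y^2 - 5*y) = (y - 5)^2*(y)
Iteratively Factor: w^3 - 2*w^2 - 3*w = (w)*(w^2 - 2*w - 3) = w*(w + 1)*(w - 3)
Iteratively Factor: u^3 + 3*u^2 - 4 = (u + 2)*(u^2 + u - 2) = (u - 1)*(u + 2)*(u + 2)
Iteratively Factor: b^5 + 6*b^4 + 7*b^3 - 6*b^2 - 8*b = (b + 2)*(b^4 + 4*b^3 - b^2 - 4*b) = (b + 1)*(b + 2)*(b^3 + 3*b^2 - 4*b) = (b - 1)*(b + 1)*(b + 2)*(b^2 + 4*b) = (b - 1)*(b + 1)*(b + 2)*(b + 4)*(b)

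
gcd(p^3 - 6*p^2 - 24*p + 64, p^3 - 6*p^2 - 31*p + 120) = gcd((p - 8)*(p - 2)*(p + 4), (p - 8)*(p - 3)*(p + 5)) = p - 8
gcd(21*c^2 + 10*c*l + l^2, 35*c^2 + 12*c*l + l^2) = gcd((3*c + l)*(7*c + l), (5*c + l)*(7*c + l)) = 7*c + l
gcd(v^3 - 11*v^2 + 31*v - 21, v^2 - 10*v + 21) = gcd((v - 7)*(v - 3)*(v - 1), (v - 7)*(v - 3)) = v^2 - 10*v + 21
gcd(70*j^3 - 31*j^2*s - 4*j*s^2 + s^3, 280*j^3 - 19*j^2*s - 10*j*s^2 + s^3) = -35*j^2 - 2*j*s + s^2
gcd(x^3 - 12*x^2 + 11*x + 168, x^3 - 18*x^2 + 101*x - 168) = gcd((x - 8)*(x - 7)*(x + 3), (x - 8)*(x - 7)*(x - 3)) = x^2 - 15*x + 56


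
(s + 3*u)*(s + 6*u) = s^2 + 9*s*u + 18*u^2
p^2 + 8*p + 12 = (p + 2)*(p + 6)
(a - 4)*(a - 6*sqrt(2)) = a^2 - 6*sqrt(2)*a - 4*a + 24*sqrt(2)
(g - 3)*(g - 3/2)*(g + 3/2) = g^3 - 3*g^2 - 9*g/4 + 27/4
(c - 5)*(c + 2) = c^2 - 3*c - 10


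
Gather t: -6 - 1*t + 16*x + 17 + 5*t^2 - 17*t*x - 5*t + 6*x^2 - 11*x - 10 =5*t^2 + t*(-17*x - 6) + 6*x^2 + 5*x + 1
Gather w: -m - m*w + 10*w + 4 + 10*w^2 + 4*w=-m + 10*w^2 + w*(14 - m) + 4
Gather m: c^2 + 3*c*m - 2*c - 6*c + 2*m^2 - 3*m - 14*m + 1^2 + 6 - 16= c^2 - 8*c + 2*m^2 + m*(3*c - 17) - 9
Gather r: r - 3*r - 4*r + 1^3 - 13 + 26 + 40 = 54 - 6*r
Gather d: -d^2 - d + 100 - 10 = -d^2 - d + 90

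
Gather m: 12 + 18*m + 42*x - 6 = 18*m + 42*x + 6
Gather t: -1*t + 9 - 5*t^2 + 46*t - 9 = -5*t^2 + 45*t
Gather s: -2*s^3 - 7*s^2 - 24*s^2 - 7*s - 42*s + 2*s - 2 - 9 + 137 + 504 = -2*s^3 - 31*s^2 - 47*s + 630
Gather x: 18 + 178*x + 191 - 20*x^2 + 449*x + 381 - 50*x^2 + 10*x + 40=-70*x^2 + 637*x + 630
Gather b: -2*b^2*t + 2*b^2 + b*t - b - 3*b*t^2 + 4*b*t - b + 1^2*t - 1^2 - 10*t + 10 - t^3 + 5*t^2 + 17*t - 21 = b^2*(2 - 2*t) + b*(-3*t^2 + 5*t - 2) - t^3 + 5*t^2 + 8*t - 12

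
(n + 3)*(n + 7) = n^2 + 10*n + 21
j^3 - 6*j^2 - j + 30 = (j - 5)*(j - 3)*(j + 2)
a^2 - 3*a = a*(a - 3)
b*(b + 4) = b^2 + 4*b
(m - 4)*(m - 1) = m^2 - 5*m + 4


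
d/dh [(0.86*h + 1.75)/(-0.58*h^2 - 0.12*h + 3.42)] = (0.4988*h^2 + 2.03*h + 3.1512)/(0.3364*h^4 + 0.1392*h^3 - 3.9528*h^2 - 0.8208*h + 11.6964)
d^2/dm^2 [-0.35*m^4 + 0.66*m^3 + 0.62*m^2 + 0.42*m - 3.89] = -4.2*m^2 + 3.96*m + 1.24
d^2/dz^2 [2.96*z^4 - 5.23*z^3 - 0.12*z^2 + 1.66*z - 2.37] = 35.52*z^2 - 31.38*z - 0.24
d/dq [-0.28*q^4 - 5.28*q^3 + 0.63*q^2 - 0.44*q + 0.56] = -1.12*q^3 - 15.84*q^2 + 1.26*q - 0.44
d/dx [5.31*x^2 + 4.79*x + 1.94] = 10.62*x + 4.79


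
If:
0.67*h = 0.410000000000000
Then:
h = 0.61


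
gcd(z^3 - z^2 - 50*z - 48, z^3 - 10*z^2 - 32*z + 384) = z^2 - 2*z - 48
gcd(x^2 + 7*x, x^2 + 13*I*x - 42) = 1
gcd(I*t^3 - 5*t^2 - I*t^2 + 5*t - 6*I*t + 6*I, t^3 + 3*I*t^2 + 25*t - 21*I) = 1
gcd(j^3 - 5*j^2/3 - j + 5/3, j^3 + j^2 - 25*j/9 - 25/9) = j^2 - 2*j/3 - 5/3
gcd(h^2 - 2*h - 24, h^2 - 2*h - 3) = 1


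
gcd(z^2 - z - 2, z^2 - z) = 1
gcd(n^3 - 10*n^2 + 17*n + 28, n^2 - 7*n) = n - 7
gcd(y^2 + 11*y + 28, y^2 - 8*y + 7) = 1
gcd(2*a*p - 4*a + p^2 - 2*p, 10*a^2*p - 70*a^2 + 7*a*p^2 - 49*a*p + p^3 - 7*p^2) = 2*a + p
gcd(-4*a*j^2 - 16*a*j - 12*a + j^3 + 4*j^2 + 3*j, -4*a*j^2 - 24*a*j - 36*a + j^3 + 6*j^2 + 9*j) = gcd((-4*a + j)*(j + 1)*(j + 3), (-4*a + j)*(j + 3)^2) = 4*a*j + 12*a - j^2 - 3*j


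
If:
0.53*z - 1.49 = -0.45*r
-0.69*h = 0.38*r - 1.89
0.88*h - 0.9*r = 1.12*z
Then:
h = 3.68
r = -1.70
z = 4.26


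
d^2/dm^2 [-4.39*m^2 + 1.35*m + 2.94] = -8.78000000000000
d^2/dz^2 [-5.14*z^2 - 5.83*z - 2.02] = -10.2800000000000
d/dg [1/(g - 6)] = -1/(g - 6)^2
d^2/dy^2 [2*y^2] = 4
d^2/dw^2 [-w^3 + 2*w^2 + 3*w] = 4 - 6*w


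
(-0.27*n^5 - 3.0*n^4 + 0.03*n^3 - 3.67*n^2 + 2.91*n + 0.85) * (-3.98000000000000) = 1.0746*n^5 + 11.94*n^4 - 0.1194*n^3 + 14.6066*n^2 - 11.5818*n - 3.383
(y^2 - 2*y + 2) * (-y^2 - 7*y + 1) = -y^4 - 5*y^3 + 13*y^2 - 16*y + 2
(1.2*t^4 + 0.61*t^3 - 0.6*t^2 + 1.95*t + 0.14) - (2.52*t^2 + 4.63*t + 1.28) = 1.2*t^4 + 0.61*t^3 - 3.12*t^2 - 2.68*t - 1.14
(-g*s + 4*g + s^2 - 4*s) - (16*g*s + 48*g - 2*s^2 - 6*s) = -17*g*s - 44*g + 3*s^2 + 2*s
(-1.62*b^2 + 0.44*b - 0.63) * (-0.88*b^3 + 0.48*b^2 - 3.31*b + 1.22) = 1.4256*b^5 - 1.1648*b^4 + 6.1278*b^3 - 3.7352*b^2 + 2.6221*b - 0.7686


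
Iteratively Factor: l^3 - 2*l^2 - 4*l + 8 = (l - 2)*(l^2 - 4) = (l - 2)*(l + 2)*(l - 2)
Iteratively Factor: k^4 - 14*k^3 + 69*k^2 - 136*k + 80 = (k - 5)*(k^3 - 9*k^2 + 24*k - 16) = (k - 5)*(k - 4)*(k^2 - 5*k + 4) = (k - 5)*(k - 4)*(k - 1)*(k - 4)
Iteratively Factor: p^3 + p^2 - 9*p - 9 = (p + 1)*(p^2 - 9) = (p - 3)*(p + 1)*(p + 3)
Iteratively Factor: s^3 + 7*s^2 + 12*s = (s + 4)*(s^2 + 3*s) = (s + 3)*(s + 4)*(s)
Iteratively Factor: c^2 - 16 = (c - 4)*(c + 4)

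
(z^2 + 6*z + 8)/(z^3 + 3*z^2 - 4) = (z + 4)/(z^2 + z - 2)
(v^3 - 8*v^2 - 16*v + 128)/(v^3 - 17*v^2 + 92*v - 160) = (v + 4)/(v - 5)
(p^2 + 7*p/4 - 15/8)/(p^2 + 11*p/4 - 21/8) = (2*p + 5)/(2*p + 7)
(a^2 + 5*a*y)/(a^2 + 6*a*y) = (a + 5*y)/(a + 6*y)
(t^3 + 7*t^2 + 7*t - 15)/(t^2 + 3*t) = t + 4 - 5/t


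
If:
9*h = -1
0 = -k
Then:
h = -1/9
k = 0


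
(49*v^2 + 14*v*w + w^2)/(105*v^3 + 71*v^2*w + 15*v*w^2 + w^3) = (7*v + w)/(15*v^2 + 8*v*w + w^2)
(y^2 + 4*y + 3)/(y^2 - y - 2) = (y + 3)/(y - 2)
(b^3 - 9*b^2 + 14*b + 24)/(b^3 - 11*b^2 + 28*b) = (b^2 - 5*b - 6)/(b*(b - 7))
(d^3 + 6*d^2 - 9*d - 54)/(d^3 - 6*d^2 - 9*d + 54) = (d + 6)/(d - 6)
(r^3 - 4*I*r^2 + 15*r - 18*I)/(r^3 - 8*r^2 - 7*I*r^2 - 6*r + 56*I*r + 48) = (r + 3*I)/(r - 8)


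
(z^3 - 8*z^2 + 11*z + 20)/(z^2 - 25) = (z^2 - 3*z - 4)/(z + 5)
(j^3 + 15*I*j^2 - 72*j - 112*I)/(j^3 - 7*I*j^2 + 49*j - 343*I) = (j^2 + 8*I*j - 16)/(j^2 - 14*I*j - 49)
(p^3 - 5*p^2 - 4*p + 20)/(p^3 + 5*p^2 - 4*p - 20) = (p - 5)/(p + 5)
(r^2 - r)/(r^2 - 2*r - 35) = r*(1 - r)/(-r^2 + 2*r + 35)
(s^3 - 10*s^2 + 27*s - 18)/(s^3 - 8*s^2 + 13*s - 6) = (s - 3)/(s - 1)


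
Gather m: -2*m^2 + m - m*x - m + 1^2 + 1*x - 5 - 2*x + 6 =-2*m^2 - m*x - x + 2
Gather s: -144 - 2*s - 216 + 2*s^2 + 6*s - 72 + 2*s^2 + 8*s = 4*s^2 + 12*s - 432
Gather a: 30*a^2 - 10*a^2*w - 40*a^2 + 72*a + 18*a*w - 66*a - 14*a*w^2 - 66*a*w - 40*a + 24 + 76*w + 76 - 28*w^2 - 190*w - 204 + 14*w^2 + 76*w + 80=a^2*(-10*w - 10) + a*(-14*w^2 - 48*w - 34) - 14*w^2 - 38*w - 24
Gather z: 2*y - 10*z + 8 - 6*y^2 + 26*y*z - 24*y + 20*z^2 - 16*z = -6*y^2 - 22*y + 20*z^2 + z*(26*y - 26) + 8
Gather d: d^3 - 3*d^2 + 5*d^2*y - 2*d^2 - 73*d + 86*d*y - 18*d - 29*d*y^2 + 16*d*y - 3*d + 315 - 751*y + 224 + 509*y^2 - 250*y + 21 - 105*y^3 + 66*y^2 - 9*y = d^3 + d^2*(5*y - 5) + d*(-29*y^2 + 102*y - 94) - 105*y^3 + 575*y^2 - 1010*y + 560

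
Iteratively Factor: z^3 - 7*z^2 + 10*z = (z - 5)*(z^2 - 2*z) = z*(z - 5)*(z - 2)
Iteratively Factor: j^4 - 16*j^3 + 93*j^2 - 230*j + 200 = (j - 5)*(j^3 - 11*j^2 + 38*j - 40) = (j - 5)*(j - 2)*(j^2 - 9*j + 20) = (j - 5)^2*(j - 2)*(j - 4)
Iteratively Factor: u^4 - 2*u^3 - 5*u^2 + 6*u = (u - 1)*(u^3 - u^2 - 6*u) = u*(u - 1)*(u^2 - u - 6) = u*(u - 1)*(u + 2)*(u - 3)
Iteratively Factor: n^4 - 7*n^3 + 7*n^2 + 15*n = (n - 5)*(n^3 - 2*n^2 - 3*n) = (n - 5)*(n + 1)*(n^2 - 3*n) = (n - 5)*(n - 3)*(n + 1)*(n)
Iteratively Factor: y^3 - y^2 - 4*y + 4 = (y + 2)*(y^2 - 3*y + 2) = (y - 1)*(y + 2)*(y - 2)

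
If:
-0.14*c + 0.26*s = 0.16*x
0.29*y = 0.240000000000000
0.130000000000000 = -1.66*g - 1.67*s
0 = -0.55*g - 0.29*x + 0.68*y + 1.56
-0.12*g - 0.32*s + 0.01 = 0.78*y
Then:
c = -7.52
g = 3.08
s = -3.14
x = 1.47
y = 0.83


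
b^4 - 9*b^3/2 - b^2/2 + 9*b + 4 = (b - 4)*(b - 2)*(b + 1/2)*(b + 1)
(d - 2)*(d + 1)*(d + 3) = d^3 + 2*d^2 - 5*d - 6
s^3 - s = s*(s - 1)*(s + 1)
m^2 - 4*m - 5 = (m - 5)*(m + 1)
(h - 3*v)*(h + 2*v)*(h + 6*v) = h^3 + 5*h^2*v - 12*h*v^2 - 36*v^3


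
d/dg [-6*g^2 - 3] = -12*g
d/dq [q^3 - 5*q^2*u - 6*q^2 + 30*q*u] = 3*q^2 - 10*q*u - 12*q + 30*u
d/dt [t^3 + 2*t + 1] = 3*t^2 + 2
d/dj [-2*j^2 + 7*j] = 7 - 4*j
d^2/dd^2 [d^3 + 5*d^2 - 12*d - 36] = 6*d + 10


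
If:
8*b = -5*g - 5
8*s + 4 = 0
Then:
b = -5*g/8 - 5/8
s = -1/2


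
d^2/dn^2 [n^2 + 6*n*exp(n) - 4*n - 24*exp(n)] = 6*n*exp(n) - 12*exp(n) + 2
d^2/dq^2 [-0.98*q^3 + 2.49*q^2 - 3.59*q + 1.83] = 4.98 - 5.88*q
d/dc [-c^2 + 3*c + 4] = 3 - 2*c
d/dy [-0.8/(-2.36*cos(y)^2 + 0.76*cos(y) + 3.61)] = (3.776*cos(y) - 0.608)*sin(y)/(-2.36*cos(y)^2 + 0.76*cos(y) + 3.61)^2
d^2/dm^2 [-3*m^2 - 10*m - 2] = -6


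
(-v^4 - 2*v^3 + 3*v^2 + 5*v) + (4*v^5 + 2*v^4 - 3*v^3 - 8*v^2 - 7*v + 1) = 4*v^5 + v^4 - 5*v^3 - 5*v^2 - 2*v + 1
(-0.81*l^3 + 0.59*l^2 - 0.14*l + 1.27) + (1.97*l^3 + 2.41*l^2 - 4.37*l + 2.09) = 1.16*l^3 + 3.0*l^2 - 4.51*l + 3.36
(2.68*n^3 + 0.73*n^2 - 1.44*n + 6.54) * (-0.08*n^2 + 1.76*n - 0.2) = -0.2144*n^5 + 4.6584*n^4 + 0.864*n^3 - 3.2036*n^2 + 11.7984*n - 1.308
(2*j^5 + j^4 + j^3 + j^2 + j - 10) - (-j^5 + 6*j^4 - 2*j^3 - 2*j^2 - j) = 3*j^5 - 5*j^4 + 3*j^3 + 3*j^2 + 2*j - 10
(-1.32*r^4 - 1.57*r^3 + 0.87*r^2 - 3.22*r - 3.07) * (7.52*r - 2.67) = -9.9264*r^5 - 8.282*r^4 + 10.7343*r^3 - 26.5373*r^2 - 14.489*r + 8.1969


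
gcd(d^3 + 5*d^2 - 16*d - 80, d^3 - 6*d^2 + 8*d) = d - 4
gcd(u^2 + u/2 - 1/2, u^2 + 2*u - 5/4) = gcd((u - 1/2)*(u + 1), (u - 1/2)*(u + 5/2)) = u - 1/2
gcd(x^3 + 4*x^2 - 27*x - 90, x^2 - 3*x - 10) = x - 5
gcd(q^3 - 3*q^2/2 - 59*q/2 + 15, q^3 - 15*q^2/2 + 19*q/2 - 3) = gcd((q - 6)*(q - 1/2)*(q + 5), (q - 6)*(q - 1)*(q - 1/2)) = q^2 - 13*q/2 + 3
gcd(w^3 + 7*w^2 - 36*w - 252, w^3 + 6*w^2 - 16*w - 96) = w + 6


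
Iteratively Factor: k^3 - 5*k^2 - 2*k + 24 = (k - 3)*(k^2 - 2*k - 8) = (k - 3)*(k + 2)*(k - 4)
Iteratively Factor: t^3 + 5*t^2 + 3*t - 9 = (t + 3)*(t^2 + 2*t - 3) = (t + 3)^2*(t - 1)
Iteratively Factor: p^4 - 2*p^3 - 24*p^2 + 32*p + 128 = (p - 4)*(p^3 + 2*p^2 - 16*p - 32) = (p - 4)*(p + 2)*(p^2 - 16) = (p - 4)*(p + 2)*(p + 4)*(p - 4)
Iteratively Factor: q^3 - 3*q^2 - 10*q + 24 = (q - 2)*(q^2 - q - 12) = (q - 2)*(q + 3)*(q - 4)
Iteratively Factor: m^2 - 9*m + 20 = (m - 4)*(m - 5)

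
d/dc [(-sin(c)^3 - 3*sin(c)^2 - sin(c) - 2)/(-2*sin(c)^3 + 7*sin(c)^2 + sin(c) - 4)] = (-13*sin(c)^4 - 6*sin(c)^3 + 4*sin(c)^2 + 52*sin(c) + 6)*cos(c)/(2*sin(c)^3 - 7*sin(c)^2 - sin(c) + 4)^2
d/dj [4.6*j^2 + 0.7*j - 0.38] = 9.2*j + 0.7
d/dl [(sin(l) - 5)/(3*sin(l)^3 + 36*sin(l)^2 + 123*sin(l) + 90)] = (-2*sin(l)^3 + 3*sin(l)^2 + 120*sin(l) + 235)*cos(l)/(3*(sin(l)^3 + 12*sin(l)^2 + 41*sin(l) + 30)^2)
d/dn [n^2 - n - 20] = 2*n - 1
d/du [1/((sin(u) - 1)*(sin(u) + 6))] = -(2*sin(u) + 5)*cos(u)/((sin(u) - 1)^2*(sin(u) + 6)^2)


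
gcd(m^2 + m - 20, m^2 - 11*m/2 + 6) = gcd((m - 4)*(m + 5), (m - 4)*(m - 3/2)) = m - 4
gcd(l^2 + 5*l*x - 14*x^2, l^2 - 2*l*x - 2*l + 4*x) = -l + 2*x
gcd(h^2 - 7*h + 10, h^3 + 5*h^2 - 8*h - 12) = h - 2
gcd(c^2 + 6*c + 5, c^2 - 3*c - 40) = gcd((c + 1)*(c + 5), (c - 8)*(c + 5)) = c + 5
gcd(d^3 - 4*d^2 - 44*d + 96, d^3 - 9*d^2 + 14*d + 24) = 1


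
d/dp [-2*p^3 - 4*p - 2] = -6*p^2 - 4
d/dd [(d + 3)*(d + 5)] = 2*d + 8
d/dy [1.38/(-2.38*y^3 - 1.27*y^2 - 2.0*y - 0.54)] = (9.8532*y^2 + 3.5052*y + 2.76)/(2.38*y^3 + 1.27*y^2 + 2.0*y + 0.54)^2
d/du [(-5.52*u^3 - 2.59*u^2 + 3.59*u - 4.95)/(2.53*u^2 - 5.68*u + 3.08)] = (-13.9656*u^4 + 62.7072*u^3 - 45.3763*u^2 + 9.0926*u - 17.0588)/(6.4009*u^4 - 28.7408*u^3 + 47.8472*u^2 - 34.9888*u + 9.4864)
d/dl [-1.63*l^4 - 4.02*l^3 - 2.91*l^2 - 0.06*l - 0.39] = -6.52*l^3 - 12.06*l^2 - 5.82*l - 0.06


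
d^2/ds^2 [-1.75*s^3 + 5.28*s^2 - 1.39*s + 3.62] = 10.56 - 10.5*s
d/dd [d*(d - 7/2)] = 2*d - 7/2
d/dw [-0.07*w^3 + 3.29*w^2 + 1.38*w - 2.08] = -0.21*w^2 + 6.58*w + 1.38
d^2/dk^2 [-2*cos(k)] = 2*cos(k)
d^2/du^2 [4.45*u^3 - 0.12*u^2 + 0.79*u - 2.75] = 26.7*u - 0.24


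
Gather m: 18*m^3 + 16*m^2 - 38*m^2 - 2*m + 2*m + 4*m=18*m^3 - 22*m^2 + 4*m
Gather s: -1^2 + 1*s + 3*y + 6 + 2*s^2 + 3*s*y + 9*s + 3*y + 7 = 2*s^2 + s*(3*y + 10) + 6*y + 12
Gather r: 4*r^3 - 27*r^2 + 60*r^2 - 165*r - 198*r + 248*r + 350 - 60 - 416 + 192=4*r^3 + 33*r^2 - 115*r + 66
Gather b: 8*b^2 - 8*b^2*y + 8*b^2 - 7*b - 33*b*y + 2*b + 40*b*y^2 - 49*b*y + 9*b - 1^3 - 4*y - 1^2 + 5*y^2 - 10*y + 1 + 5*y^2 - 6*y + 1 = b^2*(16 - 8*y) + b*(40*y^2 - 82*y + 4) + 10*y^2 - 20*y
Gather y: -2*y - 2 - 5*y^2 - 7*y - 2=-5*y^2 - 9*y - 4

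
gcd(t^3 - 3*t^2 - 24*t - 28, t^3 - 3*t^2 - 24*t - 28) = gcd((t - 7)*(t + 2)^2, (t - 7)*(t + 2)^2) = t^3 - 3*t^2 - 24*t - 28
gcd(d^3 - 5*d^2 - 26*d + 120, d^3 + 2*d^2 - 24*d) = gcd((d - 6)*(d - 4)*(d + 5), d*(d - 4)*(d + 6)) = d - 4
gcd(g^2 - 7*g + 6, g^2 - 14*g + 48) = g - 6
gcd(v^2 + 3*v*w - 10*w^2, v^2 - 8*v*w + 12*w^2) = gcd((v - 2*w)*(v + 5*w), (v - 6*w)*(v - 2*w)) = v - 2*w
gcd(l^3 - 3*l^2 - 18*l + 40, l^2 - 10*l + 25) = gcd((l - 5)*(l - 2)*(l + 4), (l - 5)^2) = l - 5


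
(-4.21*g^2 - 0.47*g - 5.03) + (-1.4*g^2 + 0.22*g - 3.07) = -5.61*g^2 - 0.25*g - 8.1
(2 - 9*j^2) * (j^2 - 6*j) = -9*j^4 + 54*j^3 + 2*j^2 - 12*j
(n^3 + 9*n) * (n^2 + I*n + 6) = n^5 + I*n^4 + 15*n^3 + 9*I*n^2 + 54*n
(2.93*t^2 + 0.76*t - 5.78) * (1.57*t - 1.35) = 4.6001*t^3 - 2.7623*t^2 - 10.1006*t + 7.803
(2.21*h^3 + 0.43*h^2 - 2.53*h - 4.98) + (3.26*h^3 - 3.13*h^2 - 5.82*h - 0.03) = 5.47*h^3 - 2.7*h^2 - 8.35*h - 5.01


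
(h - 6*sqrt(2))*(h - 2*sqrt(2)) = h^2 - 8*sqrt(2)*h + 24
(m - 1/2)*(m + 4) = m^2 + 7*m/2 - 2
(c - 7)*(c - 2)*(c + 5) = c^3 - 4*c^2 - 31*c + 70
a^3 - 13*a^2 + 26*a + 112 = (a - 8)*(a - 7)*(a + 2)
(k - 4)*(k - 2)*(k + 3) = k^3 - 3*k^2 - 10*k + 24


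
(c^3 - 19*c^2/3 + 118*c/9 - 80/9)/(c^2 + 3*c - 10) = (9*c^2 - 39*c + 40)/(9*(c + 5))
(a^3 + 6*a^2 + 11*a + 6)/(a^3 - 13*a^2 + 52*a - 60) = (a^3 + 6*a^2 + 11*a + 6)/(a^3 - 13*a^2 + 52*a - 60)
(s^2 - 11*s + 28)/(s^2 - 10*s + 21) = (s - 4)/(s - 3)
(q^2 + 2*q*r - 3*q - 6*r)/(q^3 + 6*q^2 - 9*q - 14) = (q^2 + 2*q*r - 3*q - 6*r)/(q^3 + 6*q^2 - 9*q - 14)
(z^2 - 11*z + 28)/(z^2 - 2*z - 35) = (z - 4)/(z + 5)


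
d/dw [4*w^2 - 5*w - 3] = 8*w - 5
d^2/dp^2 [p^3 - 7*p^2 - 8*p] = 6*p - 14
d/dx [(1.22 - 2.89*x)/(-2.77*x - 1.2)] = (18.967298*x + 8.21688)/(2.77*x + 1.2)^3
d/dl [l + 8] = 1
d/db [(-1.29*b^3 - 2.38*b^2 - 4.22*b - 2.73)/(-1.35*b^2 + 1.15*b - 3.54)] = (1.7415*b^4 - 2.967*b^3 + 5.2658*b^2 + 9.4794*b + 18.0783)/(1.8225*b^4 - 3.105*b^3 + 10.8805*b^2 - 8.142*b + 12.5316)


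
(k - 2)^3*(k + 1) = k^4 - 5*k^3 + 6*k^2 + 4*k - 8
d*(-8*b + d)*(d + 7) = -8*b*d^2 - 56*b*d + d^3 + 7*d^2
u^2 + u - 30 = (u - 5)*(u + 6)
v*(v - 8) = v^2 - 8*v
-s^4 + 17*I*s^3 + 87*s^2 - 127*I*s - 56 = (s - 8*I)*(s - 7*I)*(I*s + 1)^2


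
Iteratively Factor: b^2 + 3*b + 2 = (b + 1)*(b + 2)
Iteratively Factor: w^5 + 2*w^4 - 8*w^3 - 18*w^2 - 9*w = (w)*(w^4 + 2*w^3 - 8*w^2 - 18*w - 9) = w*(w + 1)*(w^3 + w^2 - 9*w - 9) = w*(w + 1)*(w + 3)*(w^2 - 2*w - 3) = w*(w - 3)*(w + 1)*(w + 3)*(w + 1)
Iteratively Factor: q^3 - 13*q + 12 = (q - 1)*(q^2 + q - 12) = (q - 3)*(q - 1)*(q + 4)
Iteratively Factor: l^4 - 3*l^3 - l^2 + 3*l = (l - 3)*(l^3 - l) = l*(l - 3)*(l^2 - 1) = l*(l - 3)*(l - 1)*(l + 1)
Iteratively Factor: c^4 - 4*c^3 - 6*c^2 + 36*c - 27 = (c - 1)*(c^3 - 3*c^2 - 9*c + 27) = (c - 1)*(c + 3)*(c^2 - 6*c + 9) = (c - 3)*(c - 1)*(c + 3)*(c - 3)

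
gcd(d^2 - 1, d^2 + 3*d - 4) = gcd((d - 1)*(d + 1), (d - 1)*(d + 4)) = d - 1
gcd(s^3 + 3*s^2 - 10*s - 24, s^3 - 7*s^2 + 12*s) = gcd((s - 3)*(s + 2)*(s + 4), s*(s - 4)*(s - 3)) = s - 3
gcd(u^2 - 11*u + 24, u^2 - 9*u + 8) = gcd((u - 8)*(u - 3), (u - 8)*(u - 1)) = u - 8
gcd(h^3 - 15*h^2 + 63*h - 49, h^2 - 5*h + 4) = h - 1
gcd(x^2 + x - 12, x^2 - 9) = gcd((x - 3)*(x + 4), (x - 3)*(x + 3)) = x - 3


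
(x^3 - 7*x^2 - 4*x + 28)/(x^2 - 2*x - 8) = (x^2 - 9*x + 14)/(x - 4)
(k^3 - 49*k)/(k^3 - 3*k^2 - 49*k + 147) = k/(k - 3)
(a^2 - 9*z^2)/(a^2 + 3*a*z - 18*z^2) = (a + 3*z)/(a + 6*z)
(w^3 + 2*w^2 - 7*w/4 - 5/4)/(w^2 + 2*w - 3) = (w^2 + 3*w + 5/4)/(w + 3)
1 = 1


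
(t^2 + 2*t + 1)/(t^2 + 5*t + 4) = (t + 1)/(t + 4)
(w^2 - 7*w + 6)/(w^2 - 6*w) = (w - 1)/w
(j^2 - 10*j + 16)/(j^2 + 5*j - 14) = (j - 8)/(j + 7)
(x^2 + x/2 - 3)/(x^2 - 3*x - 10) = (x - 3/2)/(x - 5)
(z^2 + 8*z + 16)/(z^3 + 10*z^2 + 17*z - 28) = (z + 4)/(z^2 + 6*z - 7)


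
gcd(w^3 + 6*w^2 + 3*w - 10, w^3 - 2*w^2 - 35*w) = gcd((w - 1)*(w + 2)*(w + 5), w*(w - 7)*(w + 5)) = w + 5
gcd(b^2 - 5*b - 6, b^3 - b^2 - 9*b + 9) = 1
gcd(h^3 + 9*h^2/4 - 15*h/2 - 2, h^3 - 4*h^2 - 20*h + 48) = h^2 + 2*h - 8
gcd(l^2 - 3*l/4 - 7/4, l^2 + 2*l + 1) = l + 1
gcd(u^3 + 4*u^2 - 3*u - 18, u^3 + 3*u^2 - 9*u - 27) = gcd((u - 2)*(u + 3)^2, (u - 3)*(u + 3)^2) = u^2 + 6*u + 9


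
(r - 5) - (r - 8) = 3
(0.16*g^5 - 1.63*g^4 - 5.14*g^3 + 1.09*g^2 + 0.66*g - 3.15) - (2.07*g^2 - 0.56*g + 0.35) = 0.16*g^5 - 1.63*g^4 - 5.14*g^3 - 0.98*g^2 + 1.22*g - 3.5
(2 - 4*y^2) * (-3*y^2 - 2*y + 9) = 12*y^4 + 8*y^3 - 42*y^2 - 4*y + 18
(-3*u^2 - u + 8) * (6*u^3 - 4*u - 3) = -18*u^5 - 6*u^4 + 60*u^3 + 13*u^2 - 29*u - 24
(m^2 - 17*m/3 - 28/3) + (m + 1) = m^2 - 14*m/3 - 25/3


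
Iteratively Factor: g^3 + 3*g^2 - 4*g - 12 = (g + 3)*(g^2 - 4) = (g - 2)*(g + 3)*(g + 2)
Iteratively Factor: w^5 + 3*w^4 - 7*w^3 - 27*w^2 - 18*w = (w)*(w^4 + 3*w^3 - 7*w^2 - 27*w - 18) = w*(w + 1)*(w^3 + 2*w^2 - 9*w - 18) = w*(w + 1)*(w + 2)*(w^2 - 9) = w*(w - 3)*(w + 1)*(w + 2)*(w + 3)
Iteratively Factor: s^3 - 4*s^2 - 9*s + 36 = (s + 3)*(s^2 - 7*s + 12) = (s - 4)*(s + 3)*(s - 3)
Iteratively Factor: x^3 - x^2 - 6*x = (x)*(x^2 - x - 6) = x*(x + 2)*(x - 3)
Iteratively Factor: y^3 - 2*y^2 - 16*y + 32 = (y - 2)*(y^2 - 16) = (y - 2)*(y + 4)*(y - 4)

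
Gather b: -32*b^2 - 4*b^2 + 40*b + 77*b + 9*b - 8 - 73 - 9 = -36*b^2 + 126*b - 90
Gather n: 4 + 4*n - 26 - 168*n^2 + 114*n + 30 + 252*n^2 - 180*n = 84*n^2 - 62*n + 8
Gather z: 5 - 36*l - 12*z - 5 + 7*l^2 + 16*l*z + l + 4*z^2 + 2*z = 7*l^2 - 35*l + 4*z^2 + z*(16*l - 10)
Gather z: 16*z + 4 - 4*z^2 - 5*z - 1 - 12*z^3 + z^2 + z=-12*z^3 - 3*z^2 + 12*z + 3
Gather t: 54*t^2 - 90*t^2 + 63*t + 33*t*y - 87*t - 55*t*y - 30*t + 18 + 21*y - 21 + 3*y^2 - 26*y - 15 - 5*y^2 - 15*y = -36*t^2 + t*(-22*y - 54) - 2*y^2 - 20*y - 18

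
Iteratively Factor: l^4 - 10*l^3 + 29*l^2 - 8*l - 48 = (l - 4)*(l^3 - 6*l^2 + 5*l + 12) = (l - 4)*(l + 1)*(l^2 - 7*l + 12) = (l - 4)*(l - 3)*(l + 1)*(l - 4)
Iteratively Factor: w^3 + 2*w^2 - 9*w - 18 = (w + 3)*(w^2 - w - 6) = (w + 2)*(w + 3)*(w - 3)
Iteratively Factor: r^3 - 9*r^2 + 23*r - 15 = (r - 5)*(r^2 - 4*r + 3) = (r - 5)*(r - 3)*(r - 1)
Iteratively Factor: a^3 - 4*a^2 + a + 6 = (a - 2)*(a^2 - 2*a - 3) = (a - 3)*(a - 2)*(a + 1)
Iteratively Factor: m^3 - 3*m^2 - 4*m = (m)*(m^2 - 3*m - 4) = m*(m + 1)*(m - 4)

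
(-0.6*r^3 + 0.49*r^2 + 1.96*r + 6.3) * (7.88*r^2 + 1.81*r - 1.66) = -4.728*r^5 + 2.7752*r^4 + 17.3277*r^3 + 52.3782*r^2 + 8.1494*r - 10.458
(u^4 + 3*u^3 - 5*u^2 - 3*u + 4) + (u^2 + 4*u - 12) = u^4 + 3*u^3 - 4*u^2 + u - 8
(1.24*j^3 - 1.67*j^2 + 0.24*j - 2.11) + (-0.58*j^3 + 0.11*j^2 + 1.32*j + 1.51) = 0.66*j^3 - 1.56*j^2 + 1.56*j - 0.6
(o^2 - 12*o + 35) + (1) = o^2 - 12*o + 36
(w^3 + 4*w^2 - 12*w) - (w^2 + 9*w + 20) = w^3 + 3*w^2 - 21*w - 20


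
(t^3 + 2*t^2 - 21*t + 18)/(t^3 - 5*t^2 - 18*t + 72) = (t^2 + 5*t - 6)/(t^2 - 2*t - 24)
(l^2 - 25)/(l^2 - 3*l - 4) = (25 - l^2)/(-l^2 + 3*l + 4)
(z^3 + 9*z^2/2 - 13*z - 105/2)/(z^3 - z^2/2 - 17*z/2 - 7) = (z^2 + 8*z + 15)/(z^2 + 3*z + 2)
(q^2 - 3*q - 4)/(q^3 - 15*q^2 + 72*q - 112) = (q + 1)/(q^2 - 11*q + 28)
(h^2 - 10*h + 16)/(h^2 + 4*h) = (h^2 - 10*h + 16)/(h*(h + 4))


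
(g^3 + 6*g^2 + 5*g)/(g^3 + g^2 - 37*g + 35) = g*(g^2 + 6*g + 5)/(g^3 + g^2 - 37*g + 35)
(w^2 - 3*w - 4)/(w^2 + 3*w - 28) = (w + 1)/(w + 7)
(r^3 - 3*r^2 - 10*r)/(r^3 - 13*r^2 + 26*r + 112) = r*(r - 5)/(r^2 - 15*r + 56)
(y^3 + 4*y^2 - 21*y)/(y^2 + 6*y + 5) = y*(y^2 + 4*y - 21)/(y^2 + 6*y + 5)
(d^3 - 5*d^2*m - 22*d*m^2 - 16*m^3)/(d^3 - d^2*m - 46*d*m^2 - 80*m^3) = (d + m)/(d + 5*m)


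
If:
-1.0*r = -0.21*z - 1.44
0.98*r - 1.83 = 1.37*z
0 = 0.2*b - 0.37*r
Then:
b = 2.52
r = 1.36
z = -0.36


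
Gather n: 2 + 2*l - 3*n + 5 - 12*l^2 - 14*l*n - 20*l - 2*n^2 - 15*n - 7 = -12*l^2 - 18*l - 2*n^2 + n*(-14*l - 18)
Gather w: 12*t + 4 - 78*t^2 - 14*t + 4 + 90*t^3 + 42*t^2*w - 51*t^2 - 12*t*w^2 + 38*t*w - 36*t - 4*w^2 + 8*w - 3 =90*t^3 - 129*t^2 - 38*t + w^2*(-12*t - 4) + w*(42*t^2 + 38*t + 8) + 5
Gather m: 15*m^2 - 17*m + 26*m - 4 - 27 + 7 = 15*m^2 + 9*m - 24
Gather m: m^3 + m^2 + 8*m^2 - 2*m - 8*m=m^3 + 9*m^2 - 10*m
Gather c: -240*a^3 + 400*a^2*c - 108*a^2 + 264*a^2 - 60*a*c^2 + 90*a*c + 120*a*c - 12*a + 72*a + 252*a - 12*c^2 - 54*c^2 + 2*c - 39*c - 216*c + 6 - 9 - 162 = -240*a^3 + 156*a^2 + 312*a + c^2*(-60*a - 66) + c*(400*a^2 + 210*a - 253) - 165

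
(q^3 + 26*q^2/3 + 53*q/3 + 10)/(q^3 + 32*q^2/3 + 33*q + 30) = (q + 1)/(q + 3)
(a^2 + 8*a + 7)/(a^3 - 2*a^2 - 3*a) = (a + 7)/(a*(a - 3))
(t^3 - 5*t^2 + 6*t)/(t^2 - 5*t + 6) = t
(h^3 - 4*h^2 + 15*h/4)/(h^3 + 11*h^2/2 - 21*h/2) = (h - 5/2)/(h + 7)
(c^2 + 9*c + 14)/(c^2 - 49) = (c + 2)/(c - 7)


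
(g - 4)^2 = g^2 - 8*g + 16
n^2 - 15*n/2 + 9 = (n - 6)*(n - 3/2)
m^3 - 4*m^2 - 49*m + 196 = (m - 7)*(m - 4)*(m + 7)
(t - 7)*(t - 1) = t^2 - 8*t + 7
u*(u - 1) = u^2 - u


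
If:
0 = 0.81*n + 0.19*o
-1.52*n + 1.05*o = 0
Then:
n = 0.00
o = 0.00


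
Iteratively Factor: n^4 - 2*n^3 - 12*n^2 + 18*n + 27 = (n - 3)*(n^3 + n^2 - 9*n - 9) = (n - 3)*(n + 3)*(n^2 - 2*n - 3) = (n - 3)*(n + 1)*(n + 3)*(n - 3)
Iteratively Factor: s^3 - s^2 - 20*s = (s - 5)*(s^2 + 4*s) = s*(s - 5)*(s + 4)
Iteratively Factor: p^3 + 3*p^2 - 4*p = (p - 1)*(p^2 + 4*p) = p*(p - 1)*(p + 4)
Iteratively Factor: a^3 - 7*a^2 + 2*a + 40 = (a - 5)*(a^2 - 2*a - 8) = (a - 5)*(a + 2)*(a - 4)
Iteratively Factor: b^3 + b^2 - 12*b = (b)*(b^2 + b - 12) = b*(b + 4)*(b - 3)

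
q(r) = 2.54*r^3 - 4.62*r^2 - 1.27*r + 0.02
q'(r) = 7.62*r^2 - 9.24*r - 1.27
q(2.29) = 3.39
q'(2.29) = 17.53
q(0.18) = -0.34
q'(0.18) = -2.69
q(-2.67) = -77.87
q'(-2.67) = 77.72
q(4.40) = 121.36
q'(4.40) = 105.60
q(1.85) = -2.06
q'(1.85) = 7.72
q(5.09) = 208.82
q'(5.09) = 149.12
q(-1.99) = -35.77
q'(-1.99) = 47.29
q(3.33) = 38.35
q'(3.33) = 52.46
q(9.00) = 1466.03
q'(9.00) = 532.79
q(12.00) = 3708.62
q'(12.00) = 985.13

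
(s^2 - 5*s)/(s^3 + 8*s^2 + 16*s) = (s - 5)/(s^2 + 8*s + 16)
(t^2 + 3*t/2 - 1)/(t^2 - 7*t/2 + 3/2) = (t + 2)/(t - 3)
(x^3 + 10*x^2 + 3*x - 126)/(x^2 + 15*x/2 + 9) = 2*(x^2 + 4*x - 21)/(2*x + 3)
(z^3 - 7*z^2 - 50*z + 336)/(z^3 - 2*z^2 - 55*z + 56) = (z - 6)/(z - 1)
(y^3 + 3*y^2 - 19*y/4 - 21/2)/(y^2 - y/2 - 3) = y + 7/2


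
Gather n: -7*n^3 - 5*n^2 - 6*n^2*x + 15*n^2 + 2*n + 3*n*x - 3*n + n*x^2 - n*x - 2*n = -7*n^3 + n^2*(10 - 6*x) + n*(x^2 + 2*x - 3)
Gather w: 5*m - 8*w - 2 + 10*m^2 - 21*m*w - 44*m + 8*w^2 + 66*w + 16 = 10*m^2 - 39*m + 8*w^2 + w*(58 - 21*m) + 14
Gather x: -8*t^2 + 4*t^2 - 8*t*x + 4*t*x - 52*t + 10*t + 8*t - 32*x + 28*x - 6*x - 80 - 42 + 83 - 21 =-4*t^2 - 34*t + x*(-4*t - 10) - 60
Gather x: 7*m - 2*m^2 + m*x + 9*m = -2*m^2 + m*x + 16*m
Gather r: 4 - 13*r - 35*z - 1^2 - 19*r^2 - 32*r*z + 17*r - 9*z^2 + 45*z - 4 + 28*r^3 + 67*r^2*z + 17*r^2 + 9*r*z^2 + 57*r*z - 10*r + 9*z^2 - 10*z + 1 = 28*r^3 + r^2*(67*z - 2) + r*(9*z^2 + 25*z - 6)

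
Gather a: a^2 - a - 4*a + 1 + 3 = a^2 - 5*a + 4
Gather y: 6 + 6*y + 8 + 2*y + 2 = 8*y + 16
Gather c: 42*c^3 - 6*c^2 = 42*c^3 - 6*c^2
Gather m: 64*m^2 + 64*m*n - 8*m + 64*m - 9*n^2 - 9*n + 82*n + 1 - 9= 64*m^2 + m*(64*n + 56) - 9*n^2 + 73*n - 8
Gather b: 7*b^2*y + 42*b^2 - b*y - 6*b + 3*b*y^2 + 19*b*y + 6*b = b^2*(7*y + 42) + b*(3*y^2 + 18*y)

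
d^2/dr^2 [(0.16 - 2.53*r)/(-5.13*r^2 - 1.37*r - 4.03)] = ((2.53*r - 0.16)*(10.26*r + 1.37)*(20.52*r + 2.74) - (77.8734*r + 5.2906)*(5.13*r^2 + 1.37*r + 4.03))/(5.13*r^2 + 1.37*r + 4.03)^3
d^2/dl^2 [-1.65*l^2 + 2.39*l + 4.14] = -3.30000000000000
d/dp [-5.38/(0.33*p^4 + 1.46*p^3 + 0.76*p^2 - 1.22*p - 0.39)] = (7.1016*p^3 + 23.5644*p^2 + 8.1776*p - 6.5636)/(0.33*p^4 + 1.46*p^3 + 0.76*p^2 - 1.22*p - 0.39)^2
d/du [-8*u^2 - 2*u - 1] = -16*u - 2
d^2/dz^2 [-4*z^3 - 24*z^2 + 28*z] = -24*z - 48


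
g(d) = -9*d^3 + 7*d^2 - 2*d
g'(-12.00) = -4058.00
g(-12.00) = 16584.00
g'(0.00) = -2.00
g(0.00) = 0.00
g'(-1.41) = -75.42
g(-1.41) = 41.97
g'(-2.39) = -189.69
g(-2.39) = 167.63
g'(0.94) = -12.70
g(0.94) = -3.17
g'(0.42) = -0.88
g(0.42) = -0.27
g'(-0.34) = -9.88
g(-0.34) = 1.84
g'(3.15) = -225.81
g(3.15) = -218.15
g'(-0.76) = -28.24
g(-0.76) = 9.51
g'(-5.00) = -747.00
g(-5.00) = 1310.00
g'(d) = -27*d^2 + 14*d - 2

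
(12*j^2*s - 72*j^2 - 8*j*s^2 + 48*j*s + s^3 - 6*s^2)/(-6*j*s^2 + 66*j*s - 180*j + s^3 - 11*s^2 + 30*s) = (-2*j + s)/(s - 5)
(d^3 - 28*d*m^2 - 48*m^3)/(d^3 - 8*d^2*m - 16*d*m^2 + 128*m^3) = (d^2 - 4*d*m - 12*m^2)/(d^2 - 12*d*m + 32*m^2)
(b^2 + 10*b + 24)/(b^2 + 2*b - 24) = (b + 4)/(b - 4)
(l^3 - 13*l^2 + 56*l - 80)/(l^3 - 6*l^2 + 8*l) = (l^2 - 9*l + 20)/(l*(l - 2))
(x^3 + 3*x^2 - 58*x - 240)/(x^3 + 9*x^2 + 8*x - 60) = (x - 8)/(x - 2)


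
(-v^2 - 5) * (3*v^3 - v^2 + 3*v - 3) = -3*v^5 + v^4 - 18*v^3 + 8*v^2 - 15*v + 15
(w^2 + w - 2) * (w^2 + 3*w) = w^4 + 4*w^3 + w^2 - 6*w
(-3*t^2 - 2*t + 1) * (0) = 0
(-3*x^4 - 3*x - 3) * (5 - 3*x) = 9*x^5 - 15*x^4 + 9*x^2 - 6*x - 15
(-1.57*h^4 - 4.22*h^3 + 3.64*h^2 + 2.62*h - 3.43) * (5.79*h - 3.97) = -9.0903*h^5 - 18.2009*h^4 + 37.829*h^3 + 0.718999999999999*h^2 - 30.2611*h + 13.6171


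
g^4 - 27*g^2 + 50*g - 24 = (g - 4)*(g - 1)^2*(g + 6)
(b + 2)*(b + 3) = b^2 + 5*b + 6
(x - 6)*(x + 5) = x^2 - x - 30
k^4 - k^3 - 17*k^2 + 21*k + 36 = (k - 3)^2*(k + 1)*(k + 4)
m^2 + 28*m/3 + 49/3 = (m + 7/3)*(m + 7)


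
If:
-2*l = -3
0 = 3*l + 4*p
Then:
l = 3/2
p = -9/8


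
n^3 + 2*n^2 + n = n*(n + 1)^2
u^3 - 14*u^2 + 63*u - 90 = (u - 6)*(u - 5)*(u - 3)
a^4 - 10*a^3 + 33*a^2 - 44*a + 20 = (a - 5)*(a - 2)^2*(a - 1)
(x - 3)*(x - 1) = x^2 - 4*x + 3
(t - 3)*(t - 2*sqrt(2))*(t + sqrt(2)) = t^3 - 3*t^2 - sqrt(2)*t^2 - 4*t + 3*sqrt(2)*t + 12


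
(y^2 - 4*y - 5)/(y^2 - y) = (y^2 - 4*y - 5)/(y*(y - 1))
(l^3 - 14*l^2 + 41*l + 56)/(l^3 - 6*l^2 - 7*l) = (l - 8)/l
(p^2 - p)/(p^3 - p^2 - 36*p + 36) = p/(p^2 - 36)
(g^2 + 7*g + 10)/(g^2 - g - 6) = (g + 5)/(g - 3)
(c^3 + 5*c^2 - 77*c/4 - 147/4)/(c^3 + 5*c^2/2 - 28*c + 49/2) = (c + 3/2)/(c - 1)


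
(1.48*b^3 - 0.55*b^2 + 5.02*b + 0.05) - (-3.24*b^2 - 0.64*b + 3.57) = 1.48*b^3 + 2.69*b^2 + 5.66*b - 3.52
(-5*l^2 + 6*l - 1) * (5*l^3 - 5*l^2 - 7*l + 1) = -25*l^5 + 55*l^4 - 42*l^2 + 13*l - 1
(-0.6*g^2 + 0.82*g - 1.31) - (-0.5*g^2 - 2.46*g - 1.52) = -0.1*g^2 + 3.28*g + 0.21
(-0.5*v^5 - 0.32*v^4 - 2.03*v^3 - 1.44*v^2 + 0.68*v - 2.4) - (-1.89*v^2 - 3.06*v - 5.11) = -0.5*v^5 - 0.32*v^4 - 2.03*v^3 + 0.45*v^2 + 3.74*v + 2.71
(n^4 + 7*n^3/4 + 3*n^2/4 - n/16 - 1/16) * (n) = n^5 + 7*n^4/4 + 3*n^3/4 - n^2/16 - n/16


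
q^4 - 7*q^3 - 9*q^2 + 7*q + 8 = (q - 8)*(q - 1)*(q + 1)^2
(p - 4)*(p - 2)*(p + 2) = p^3 - 4*p^2 - 4*p + 16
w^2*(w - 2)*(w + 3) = w^4 + w^3 - 6*w^2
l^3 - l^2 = l^2*(l - 1)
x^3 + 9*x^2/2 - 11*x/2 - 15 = (x - 2)*(x + 3/2)*(x + 5)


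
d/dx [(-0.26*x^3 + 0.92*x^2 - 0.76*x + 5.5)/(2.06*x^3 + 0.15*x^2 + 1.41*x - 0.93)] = (-1.9342*x^4 + 2.398*x^3 - 31.8534*x^2 - 3.3612*x - 7.0482)/(4.2436*x^6 + 0.618*x^5 + 5.8317*x^4 - 3.4086*x^3 + 1.7091*x^2 - 2.6226*x + 0.8649)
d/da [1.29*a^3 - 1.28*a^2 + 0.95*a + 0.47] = 3.87*a^2 - 2.56*a + 0.95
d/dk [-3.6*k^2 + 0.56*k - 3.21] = 0.56 - 7.2*k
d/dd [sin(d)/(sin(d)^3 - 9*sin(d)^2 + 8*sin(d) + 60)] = (-2*sin(d)^3 + 9*sin(d)^2 + 60)*cos(d)/((sin(d) - 6)^2*(sin(d) - 5)^2*(sin(d) + 2)^2)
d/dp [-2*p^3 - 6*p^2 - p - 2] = -6*p^2 - 12*p - 1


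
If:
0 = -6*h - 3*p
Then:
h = -p/2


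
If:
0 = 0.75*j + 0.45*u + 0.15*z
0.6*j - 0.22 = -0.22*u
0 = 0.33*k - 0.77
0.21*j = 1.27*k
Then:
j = 14.11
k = 2.33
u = -37.48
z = 41.90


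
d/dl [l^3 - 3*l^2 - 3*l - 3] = 3*l^2 - 6*l - 3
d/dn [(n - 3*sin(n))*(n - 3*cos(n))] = -3*sqrt(2)*n*cos(n + pi/4) + 2*n - 3*sqrt(2)*sin(n + pi/4) + 9*cos(2*n)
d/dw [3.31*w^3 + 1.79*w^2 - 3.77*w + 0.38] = 9.93*w^2 + 3.58*w - 3.77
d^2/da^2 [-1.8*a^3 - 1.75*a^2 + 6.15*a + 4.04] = -10.8*a - 3.5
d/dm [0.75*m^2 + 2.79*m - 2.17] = 1.5*m + 2.79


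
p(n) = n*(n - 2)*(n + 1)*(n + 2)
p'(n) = n*(n - 2)*(n + 1) + n*(n - 2)*(n + 2) + n*(n + 1)*(n + 2) + (n - 2)*(n + 1)*(n + 2) = 4*n^3 + 3*n^2 - 8*n - 4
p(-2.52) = 9.00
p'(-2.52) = -28.80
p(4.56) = 425.78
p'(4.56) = 401.18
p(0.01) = -0.04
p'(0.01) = -4.08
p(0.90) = -5.45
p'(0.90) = -5.85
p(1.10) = -6.44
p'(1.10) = -3.85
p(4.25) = 313.77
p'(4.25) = 323.25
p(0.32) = -1.65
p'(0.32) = -6.12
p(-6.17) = 1086.76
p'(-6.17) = -779.97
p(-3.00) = 30.00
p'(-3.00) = -61.00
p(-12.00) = 18480.00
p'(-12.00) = -6388.00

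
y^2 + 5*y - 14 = (y - 2)*(y + 7)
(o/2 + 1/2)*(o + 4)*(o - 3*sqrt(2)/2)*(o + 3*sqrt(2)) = o^4/2 + 3*sqrt(2)*o^3/4 + 5*o^3/2 - 5*o^2/2 + 15*sqrt(2)*o^2/4 - 45*o/2 + 3*sqrt(2)*o - 18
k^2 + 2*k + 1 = (k + 1)^2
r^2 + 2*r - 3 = (r - 1)*(r + 3)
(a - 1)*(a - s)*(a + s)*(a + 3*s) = a^4 + 3*a^3*s - a^3 - a^2*s^2 - 3*a^2*s - 3*a*s^3 + a*s^2 + 3*s^3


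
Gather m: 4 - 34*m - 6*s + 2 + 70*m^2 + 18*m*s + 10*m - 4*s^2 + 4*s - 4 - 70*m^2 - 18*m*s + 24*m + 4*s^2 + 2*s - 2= 0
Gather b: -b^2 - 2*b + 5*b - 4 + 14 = -b^2 + 3*b + 10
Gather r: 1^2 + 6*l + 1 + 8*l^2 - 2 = 8*l^2 + 6*l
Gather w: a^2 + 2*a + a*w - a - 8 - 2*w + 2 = a^2 + a + w*(a - 2) - 6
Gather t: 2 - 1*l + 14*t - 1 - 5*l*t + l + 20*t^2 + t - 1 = 20*t^2 + t*(15 - 5*l)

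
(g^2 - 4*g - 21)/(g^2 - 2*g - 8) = (-g^2 + 4*g + 21)/(-g^2 + 2*g + 8)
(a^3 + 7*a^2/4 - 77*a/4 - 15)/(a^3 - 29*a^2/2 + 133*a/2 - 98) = (4*a^2 + 23*a + 15)/(2*(2*a^2 - 21*a + 49))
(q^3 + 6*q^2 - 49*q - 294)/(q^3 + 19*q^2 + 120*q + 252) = (q - 7)/(q + 6)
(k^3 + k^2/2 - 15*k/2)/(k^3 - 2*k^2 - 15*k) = (k - 5/2)/(k - 5)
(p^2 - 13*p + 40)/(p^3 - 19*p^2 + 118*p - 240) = 1/(p - 6)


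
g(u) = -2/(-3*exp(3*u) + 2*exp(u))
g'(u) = -2*(9*exp(3*u) - 2*exp(u))/(-3*exp(3*u) + 2*exp(u))^2 = 2*(2 - 9*exp(2*u))*exp(-u)/(3*exp(2*u) - 2)^2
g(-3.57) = -35.56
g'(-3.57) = 35.47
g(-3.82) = -45.64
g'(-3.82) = 45.57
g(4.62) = 0.00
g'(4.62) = -0.00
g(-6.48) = -651.97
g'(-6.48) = 651.97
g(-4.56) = -95.60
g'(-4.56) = 95.57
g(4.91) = 0.00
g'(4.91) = -0.00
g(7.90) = 0.00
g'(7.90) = -0.00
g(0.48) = 0.21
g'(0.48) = -0.78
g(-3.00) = -20.16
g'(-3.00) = 20.01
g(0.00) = 2.00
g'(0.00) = -14.00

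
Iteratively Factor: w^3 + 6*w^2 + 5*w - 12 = (w + 3)*(w^2 + 3*w - 4) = (w - 1)*(w + 3)*(w + 4)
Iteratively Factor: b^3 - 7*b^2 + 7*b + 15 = (b - 3)*(b^2 - 4*b - 5) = (b - 5)*(b - 3)*(b + 1)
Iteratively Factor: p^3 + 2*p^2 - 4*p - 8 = (p + 2)*(p^2 - 4) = (p + 2)^2*(p - 2)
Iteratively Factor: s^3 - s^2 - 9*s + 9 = (s + 3)*(s^2 - 4*s + 3) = (s - 3)*(s + 3)*(s - 1)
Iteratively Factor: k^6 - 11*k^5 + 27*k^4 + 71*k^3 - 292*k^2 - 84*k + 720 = (k - 3)*(k^5 - 8*k^4 + 3*k^3 + 80*k^2 - 52*k - 240) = (k - 3)*(k + 2)*(k^4 - 10*k^3 + 23*k^2 + 34*k - 120) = (k - 4)*(k - 3)*(k + 2)*(k^3 - 6*k^2 - k + 30) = (k - 5)*(k - 4)*(k - 3)*(k + 2)*(k^2 - k - 6) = (k - 5)*(k - 4)*(k - 3)*(k + 2)^2*(k - 3)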